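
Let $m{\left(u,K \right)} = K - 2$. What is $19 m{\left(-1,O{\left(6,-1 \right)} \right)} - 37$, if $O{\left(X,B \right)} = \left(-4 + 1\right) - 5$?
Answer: $-227$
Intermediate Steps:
$O{\left(X,B \right)} = -8$ ($O{\left(X,B \right)} = -3 - 5 = -8$)
$m{\left(u,K \right)} = -2 + K$
$19 m{\left(-1,O{\left(6,-1 \right)} \right)} - 37 = 19 \left(-2 - 8\right) - 37 = 19 \left(-10\right) - 37 = -190 - 37 = -227$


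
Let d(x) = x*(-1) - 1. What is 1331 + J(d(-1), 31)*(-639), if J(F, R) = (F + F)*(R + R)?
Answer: 1331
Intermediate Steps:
d(x) = -1 - x (d(x) = -x - 1 = -1 - x)
J(F, R) = 4*F*R (J(F, R) = (2*F)*(2*R) = 4*F*R)
1331 + J(d(-1), 31)*(-639) = 1331 + (4*(-1 - 1*(-1))*31)*(-639) = 1331 + (4*(-1 + 1)*31)*(-639) = 1331 + (4*0*31)*(-639) = 1331 + 0*(-639) = 1331 + 0 = 1331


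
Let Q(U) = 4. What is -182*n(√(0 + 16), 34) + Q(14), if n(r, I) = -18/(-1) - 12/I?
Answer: -54532/17 ≈ -3207.8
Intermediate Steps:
n(r, I) = 18 - 12/I (n(r, I) = -18*(-1) - 12/I = 18 - 12/I)
-182*n(√(0 + 16), 34) + Q(14) = -182*(18 - 12/34) + 4 = -182*(18 - 12*1/34) + 4 = -182*(18 - 6/17) + 4 = -182*300/17 + 4 = -54600/17 + 4 = -54532/17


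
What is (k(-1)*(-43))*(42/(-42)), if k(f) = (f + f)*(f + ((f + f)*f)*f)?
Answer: 258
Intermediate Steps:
k(f) = 2*f*(f + 2*f³) (k(f) = (2*f)*(f + ((2*f)*f)*f) = (2*f)*(f + (2*f²)*f) = (2*f)*(f + 2*f³) = 2*f*(f + 2*f³))
(k(-1)*(-43))*(42/(-42)) = (((-1)²*(2 + 4*(-1)²))*(-43))*(42/(-42)) = ((1*(2 + 4*1))*(-43))*(42*(-1/42)) = ((1*(2 + 4))*(-43))*(-1) = ((1*6)*(-43))*(-1) = (6*(-43))*(-1) = -258*(-1) = 258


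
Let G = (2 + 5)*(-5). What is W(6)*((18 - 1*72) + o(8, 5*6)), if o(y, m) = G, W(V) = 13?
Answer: -1157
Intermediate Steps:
G = -35 (G = 7*(-5) = -35)
o(y, m) = -35
W(6)*((18 - 1*72) + o(8, 5*6)) = 13*((18 - 1*72) - 35) = 13*((18 - 72) - 35) = 13*(-54 - 35) = 13*(-89) = -1157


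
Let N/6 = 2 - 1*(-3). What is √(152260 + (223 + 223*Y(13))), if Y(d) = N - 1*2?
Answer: √158727 ≈ 398.41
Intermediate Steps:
N = 30 (N = 6*(2 - 1*(-3)) = 6*(2 + 3) = 6*5 = 30)
Y(d) = 28 (Y(d) = 30 - 1*2 = 30 - 2 = 28)
√(152260 + (223 + 223*Y(13))) = √(152260 + (223 + 223*28)) = √(152260 + (223 + 6244)) = √(152260 + 6467) = √158727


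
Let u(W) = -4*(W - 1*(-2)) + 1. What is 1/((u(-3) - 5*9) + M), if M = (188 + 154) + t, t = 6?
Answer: 1/308 ≈ 0.0032468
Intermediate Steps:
u(W) = -7 - 4*W (u(W) = -4*(W + 2) + 1 = -4*(2 + W) + 1 = (-8 - 4*W) + 1 = -7 - 4*W)
M = 348 (M = (188 + 154) + 6 = 342 + 6 = 348)
1/((u(-3) - 5*9) + M) = 1/(((-7 - 4*(-3)) - 5*9) + 348) = 1/(((-7 + 12) - 45) + 348) = 1/((5 - 45) + 348) = 1/(-40 + 348) = 1/308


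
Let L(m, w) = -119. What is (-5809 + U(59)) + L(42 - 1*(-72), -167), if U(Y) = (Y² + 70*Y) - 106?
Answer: 1577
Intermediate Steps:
U(Y) = -106 + Y² + 70*Y
(-5809 + U(59)) + L(42 - 1*(-72), -167) = (-5809 + (-106 + 59² + 70*59)) - 119 = (-5809 + (-106 + 3481 + 4130)) - 119 = (-5809 + 7505) - 119 = 1696 - 119 = 1577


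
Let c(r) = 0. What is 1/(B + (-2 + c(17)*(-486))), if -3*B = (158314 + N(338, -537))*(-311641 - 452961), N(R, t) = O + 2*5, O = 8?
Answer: 3/121060963858 ≈ 2.4781e-11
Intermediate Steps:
N(R, t) = 18 (N(R, t) = 8 + 2*5 = 8 + 10 = 18)
B = 121060963864/3 (B = -(158314 + 18)*(-311641 - 452961)/3 = -158332*(-764602)/3 = -1/3*(-121060963864) = 121060963864/3 ≈ 4.0354e+10)
1/(B + (-2 + c(17)*(-486))) = 1/(121060963864/3 + (-2 + 0*(-486))) = 1/(121060963864/3 + (-2 + 0)) = 1/(121060963864/3 - 2) = 1/(121060963858/3) = 3/121060963858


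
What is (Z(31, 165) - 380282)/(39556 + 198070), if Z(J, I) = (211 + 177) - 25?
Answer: -379919/237626 ≈ -1.5988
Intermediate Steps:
Z(J, I) = 363 (Z(J, I) = 388 - 25 = 363)
(Z(31, 165) - 380282)/(39556 + 198070) = (363 - 380282)/(39556 + 198070) = -379919/237626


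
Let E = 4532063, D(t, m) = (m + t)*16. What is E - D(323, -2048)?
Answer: 4559663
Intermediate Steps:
D(t, m) = 16*m + 16*t
E - D(323, -2048) = 4532063 - (16*(-2048) + 16*323) = 4532063 - (-32768 + 5168) = 4532063 - 1*(-27600) = 4532063 + 27600 = 4559663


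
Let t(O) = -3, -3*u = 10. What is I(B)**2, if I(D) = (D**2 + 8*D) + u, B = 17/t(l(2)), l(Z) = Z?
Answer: 22201/81 ≈ 274.09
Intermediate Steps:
u = -10/3 (u = -1/3*10 = -10/3 ≈ -3.3333)
B = -17/3 (B = 17/(-3) = 17*(-1/3) = -17/3 ≈ -5.6667)
I(D) = -10/3 + D**2 + 8*D (I(D) = (D**2 + 8*D) - 10/3 = -10/3 + D**2 + 8*D)
I(B)**2 = (-10/3 + (-17/3)**2 + 8*(-17/3))**2 = (-10/3 + 289/9 - 136/3)**2 = (-149/9)**2 = 22201/81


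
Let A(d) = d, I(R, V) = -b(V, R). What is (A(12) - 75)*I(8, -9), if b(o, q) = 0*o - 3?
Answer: -189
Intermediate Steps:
b(o, q) = -3 (b(o, q) = 0 - 3 = -3)
I(R, V) = 3 (I(R, V) = -1*(-3) = 3)
(A(12) - 75)*I(8, -9) = (12 - 75)*3 = -63*3 = -189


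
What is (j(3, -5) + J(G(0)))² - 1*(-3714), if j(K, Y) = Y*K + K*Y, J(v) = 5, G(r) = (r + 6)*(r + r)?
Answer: 4339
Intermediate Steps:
G(r) = 2*r*(6 + r) (G(r) = (6 + r)*(2*r) = 2*r*(6 + r))
j(K, Y) = 2*K*Y (j(K, Y) = K*Y + K*Y = 2*K*Y)
(j(3, -5) + J(G(0)))² - 1*(-3714) = (2*3*(-5) + 5)² - 1*(-3714) = (-30 + 5)² + 3714 = (-25)² + 3714 = 625 + 3714 = 4339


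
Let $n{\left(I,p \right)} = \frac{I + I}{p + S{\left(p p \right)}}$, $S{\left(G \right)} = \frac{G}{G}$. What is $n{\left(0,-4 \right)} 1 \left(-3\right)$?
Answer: $0$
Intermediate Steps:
$S{\left(G \right)} = 1$
$n{\left(I,p \right)} = \frac{2 I}{1 + p}$ ($n{\left(I,p \right)} = \frac{I + I}{p + 1} = \frac{2 I}{1 + p}$)
$n{\left(0,-4 \right)} 1 \left(-3\right) = 2 \cdot 0 \frac{1}{1 - 4} \cdot 1 \left(-3\right) = 2 \cdot 0 \frac{1}{-3} \cdot 1 \left(-3\right) = 2 \cdot 0 \left(- \frac{1}{3}\right) 1 \left(-3\right) = 0 \cdot 1 \left(-3\right) = 0 \left(-3\right) = 0$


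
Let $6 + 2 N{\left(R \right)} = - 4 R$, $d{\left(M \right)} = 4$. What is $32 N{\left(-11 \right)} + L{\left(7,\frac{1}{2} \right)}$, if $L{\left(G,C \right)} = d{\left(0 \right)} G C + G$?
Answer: $629$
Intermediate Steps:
$N{\left(R \right)} = -3 - 2 R$ ($N{\left(R \right)} = -3 + \frac{\left(-4\right) R}{2} = -3 - 2 R$)
$L{\left(G,C \right)} = G + 4 C G$ ($L{\left(G,C \right)} = 4 G C + G = 4 C G + G = G + 4 C G$)
$32 N{\left(-11 \right)} + L{\left(7,\frac{1}{2} \right)} = 32 \left(-3 - -22\right) + 7 \left(1 + \frac{4}{2}\right) = 32 \left(-3 + 22\right) + 7 \left(1 + 4 \cdot \frac{1}{2}\right) = 32 \cdot 19 + 7 \left(1 + 2\right) = 608 + 7 \cdot 3 = 608 + 21 = 629$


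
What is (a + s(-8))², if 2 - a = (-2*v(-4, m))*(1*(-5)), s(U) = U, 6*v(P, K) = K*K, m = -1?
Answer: 529/9 ≈ 58.778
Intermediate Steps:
v(P, K) = K²/6 (v(P, K) = (K*K)/6 = K²/6)
a = ⅓ (a = 2 - (-(-1)²/3)*1*(-5) = 2 - (-1/3)*(-5) = 2 - (-2*⅙)*(-5) = 2 - (-1)*(-5)/3 = 2 - 1*5/3 = 2 - 5/3 = ⅓ ≈ 0.33333)
(a + s(-8))² = (⅓ - 8)² = (-23/3)² = 529/9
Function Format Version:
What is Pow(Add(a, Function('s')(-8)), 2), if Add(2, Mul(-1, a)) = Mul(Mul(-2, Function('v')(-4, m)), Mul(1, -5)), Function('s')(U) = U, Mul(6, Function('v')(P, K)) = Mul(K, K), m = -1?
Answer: Rational(529, 9) ≈ 58.778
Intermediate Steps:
Function('v')(P, K) = Mul(Rational(1, 6), Pow(K, 2)) (Function('v')(P, K) = Mul(Rational(1, 6), Mul(K, K)) = Mul(Rational(1, 6), Pow(K, 2)))
a = Rational(1, 3) (a = Add(2, Mul(-1, Mul(Mul(-2, Mul(Rational(1, 6), Pow(-1, 2))), Mul(1, -5)))) = Add(2, Mul(-1, Mul(Mul(-2, Mul(Rational(1, 6), 1)), -5))) = Add(2, Mul(-1, Mul(Mul(-2, Rational(1, 6)), -5))) = Add(2, Mul(-1, Mul(Rational(-1, 3), -5))) = Add(2, Mul(-1, Rational(5, 3))) = Add(2, Rational(-5, 3)) = Rational(1, 3) ≈ 0.33333)
Pow(Add(a, Function('s')(-8)), 2) = Pow(Add(Rational(1, 3), -8), 2) = Pow(Rational(-23, 3), 2) = Rational(529, 9)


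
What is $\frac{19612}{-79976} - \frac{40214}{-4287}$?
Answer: $\frac{783019555}{85714278} \approx 9.1352$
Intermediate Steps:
$\frac{19612}{-79976} - \frac{40214}{-4287} = 19612 \left(- \frac{1}{79976}\right) - - \frac{40214}{4287} = - \frac{4903}{19994} + \frac{40214}{4287} = \frac{783019555}{85714278}$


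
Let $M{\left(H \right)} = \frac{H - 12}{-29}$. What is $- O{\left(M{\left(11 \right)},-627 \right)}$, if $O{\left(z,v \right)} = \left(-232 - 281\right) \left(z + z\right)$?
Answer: $\frac{1026}{29} \approx 35.379$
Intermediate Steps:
$M{\left(H \right)} = \frac{12}{29} - \frac{H}{29}$ ($M{\left(H \right)} = \left(H - 12\right) \left(- \frac{1}{29}\right) = \left(-12 + H\right) \left(- \frac{1}{29}\right) = \frac{12}{29} - \frac{H}{29}$)
$O{\left(z,v \right)} = - 1026 z$ ($O{\left(z,v \right)} = - 513 \cdot 2 z = - 1026 z$)
$- O{\left(M{\left(11 \right)},-627 \right)} = - \left(-1026\right) \left(\frac{12}{29} - \frac{11}{29}\right) = - \frac{-1026}{29} = \left(-1\right) \left(- \frac{1026}{29}\right) = \frac{1026}{29}$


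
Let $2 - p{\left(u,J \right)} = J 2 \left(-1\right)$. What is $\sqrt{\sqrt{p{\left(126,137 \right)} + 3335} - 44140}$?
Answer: $\sqrt{-44140 + \sqrt{3611}} \approx 209.95 i$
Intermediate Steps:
$p{\left(u,J \right)} = 2 + 2 J$ ($p{\left(u,J \right)} = 2 - J 2 \left(-1\right) = 2 - 2 J \left(-1\right) = 2 - - 2 J = 2 + 2 J$)
$\sqrt{\sqrt{p{\left(126,137 \right)} + 3335} - 44140} = \sqrt{\sqrt{\left(2 + 2 \cdot 137\right) + 3335} - 44140} = \sqrt{\sqrt{\left(2 + 274\right) + 3335} - 44140} = \sqrt{\sqrt{276 + 3335} - 44140} = \sqrt{\sqrt{3611} - 44140} = \sqrt{-44140 + \sqrt{3611}}$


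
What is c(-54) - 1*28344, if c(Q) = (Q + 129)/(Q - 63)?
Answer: -1105441/39 ≈ -28345.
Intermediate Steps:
c(Q) = (129 + Q)/(-63 + Q)
c(-54) - 1*28344 = (129 - 54)/(-63 - 54) - 1*28344 = 75/(-117) - 28344 = -1/117*75 - 28344 = -25/39 - 28344 = -1105441/39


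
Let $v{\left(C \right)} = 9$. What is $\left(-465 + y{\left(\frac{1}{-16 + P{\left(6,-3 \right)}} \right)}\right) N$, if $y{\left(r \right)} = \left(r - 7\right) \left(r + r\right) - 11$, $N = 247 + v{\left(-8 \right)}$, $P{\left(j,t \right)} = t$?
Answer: $- \frac{43921408}{361} \approx -1.2167 \cdot 10^{5}$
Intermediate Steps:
$N = 256$ ($N = 247 + 9 = 256$)
$y{\left(r \right)} = -11 + 2 r \left(-7 + r\right)$ ($y{\left(r \right)} = \left(r - 7\right) 2 r - 11 = \left(-7 + r\right) 2 r - 11 = 2 r \left(-7 + r\right) - 11 = -11 + 2 r \left(-7 + r\right)$)
$\left(-465 + y{\left(\frac{1}{-16 + P{\left(6,-3 \right)}} \right)}\right) N = \left(-465 - \left(11 - \frac{2}{\left(-16 - 3\right)^{2}} + \frac{14}{-16 - 3}\right)\right) 256 = \left(-465 - \left(11 - \frac{14}{19} - \frac{2}{361}\right)\right) 256 = \left(-465 - \left(\frac{195}{19} - \frac{2}{361}\right)\right) 256 = \left(-465 + \left(-11 + \frac{14}{19} + 2 \cdot \frac{1}{361}\right)\right) 256 = \left(-465 + \left(-11 + \frac{14}{19} + \frac{2}{361}\right)\right) 256 = \left(-465 - \frac{3703}{361}\right) 256 = \left(- \frac{171568}{361}\right) 256 = - \frac{43921408}{361}$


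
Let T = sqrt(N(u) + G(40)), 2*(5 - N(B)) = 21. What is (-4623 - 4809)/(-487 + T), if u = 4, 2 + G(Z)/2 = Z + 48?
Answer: 9186768/474005 + 28296*sqrt(74)/474005 ≈ 19.895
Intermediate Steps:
G(Z) = 92 + 2*Z (G(Z) = -4 + 2*(Z + 48) = -4 + 2*(48 + Z) = -4 + (96 + 2*Z) = 92 + 2*Z)
N(B) = -11/2 (N(B) = 5 - 1/2*21 = 5 - 21/2 = -11/2)
T = 3*sqrt(74)/2 (T = sqrt(-11/2 + (92 + 2*40)) = sqrt(-11/2 + (92 + 80)) = sqrt(-11/2 + 172) = sqrt(333/2) = 3*sqrt(74)/2 ≈ 12.903)
(-4623 - 4809)/(-487 + T) = (-4623 - 4809)/(-487 + 3*sqrt(74)/2) = -9432/(-487 + 3*sqrt(74)/2)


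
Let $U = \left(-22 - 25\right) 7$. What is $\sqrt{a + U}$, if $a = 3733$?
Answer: $2 \sqrt{851} \approx 58.344$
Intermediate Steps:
$U = -329$ ($U = \left(-47\right) 7 = -329$)
$\sqrt{a + U} = \sqrt{3733 - 329} = \sqrt{3404} = 2 \sqrt{851}$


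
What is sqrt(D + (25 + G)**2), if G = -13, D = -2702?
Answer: I*sqrt(2558) ≈ 50.577*I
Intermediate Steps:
sqrt(D + (25 + G)**2) = sqrt(-2702 + (25 - 13)**2) = sqrt(-2702 + 12**2) = sqrt(-2702 + 144) = sqrt(-2558) = I*sqrt(2558)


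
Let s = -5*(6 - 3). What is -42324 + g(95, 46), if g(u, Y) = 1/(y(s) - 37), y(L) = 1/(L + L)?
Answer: -47021994/1111 ≈ -42324.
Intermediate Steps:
s = -15 (s = -5*3 = -15)
y(L) = 1/(2*L)
g(u, Y) = -30/1111 (g(u, Y) = 1/((1/2)/(-15) - 37) = 1/((1/2)*(-1/15) - 37) = 1/(-1/30 - 37) = 1/(-1111/30) = -30/1111)
-42324 + g(95, 46) = -42324 - 30/1111 = -47021994/1111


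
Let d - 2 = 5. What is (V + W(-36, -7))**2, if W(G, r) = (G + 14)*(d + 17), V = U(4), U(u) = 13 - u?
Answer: 269361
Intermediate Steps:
d = 7 (d = 2 + 5 = 7)
V = 9 (V = 13 - 1*4 = 13 - 4 = 9)
W(G, r) = 336 + 24*G (W(G, r) = (G + 14)*(7 + 17) = (14 + G)*24 = 336 + 24*G)
(V + W(-36, -7))**2 = (9 + (336 + 24*(-36)))**2 = (9 + (336 - 864))**2 = (9 - 528)**2 = (-519)**2 = 269361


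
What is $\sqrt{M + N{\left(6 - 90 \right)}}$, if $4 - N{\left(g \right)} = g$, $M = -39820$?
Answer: $2 i \sqrt{9933} \approx 199.33 i$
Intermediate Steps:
$N{\left(g \right)} = 4 - g$
$\sqrt{M + N{\left(6 - 90 \right)}} = \sqrt{-39820 + \left(4 - \left(6 - 90\right)\right)} = \sqrt{-39820 + \left(4 - -84\right)} = \sqrt{-39820 + \left(4 + 84\right)} = \sqrt{-39820 + 88} = \sqrt{-39732} = 2 i \sqrt{9933}$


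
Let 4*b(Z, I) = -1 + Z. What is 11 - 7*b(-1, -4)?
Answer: 29/2 ≈ 14.500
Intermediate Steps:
b(Z, I) = -1/4 + Z/4 (b(Z, I) = (-1 + Z)/4 = -1/4 + Z/4)
11 - 7*b(-1, -4) = 11 - 7*(-1/4 + (1/4)*(-1)) = 11 - 7*(-1/4 - 1/4) = 11 - 7*(-1/2) = 11 + 7/2 = 29/2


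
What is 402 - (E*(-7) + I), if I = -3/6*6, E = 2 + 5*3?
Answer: 524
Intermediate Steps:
E = 17 (E = 2 + 15 = 17)
I = -3 (I = -3*1/6*6 = -1/2*6 = -3)
402 - (E*(-7) + I) = 402 - (17*(-7) - 3) = 402 - (-119 - 3) = 402 - 1*(-122) = 402 + 122 = 524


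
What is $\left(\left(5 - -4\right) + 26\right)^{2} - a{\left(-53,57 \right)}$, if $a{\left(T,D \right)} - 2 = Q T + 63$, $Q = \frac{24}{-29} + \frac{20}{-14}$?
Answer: $\frac{211206}{203} \approx 1040.4$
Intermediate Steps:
$Q = - \frac{458}{203}$ ($Q = 24 \left(- \frac{1}{29}\right) + 20 \left(- \frac{1}{14}\right) = - \frac{24}{29} - \frac{10}{7} = - \frac{458}{203} \approx -2.2562$)
$a{\left(T,D \right)} = 65 - \frac{458 T}{203}$ ($a{\left(T,D \right)} = 2 - \left(-63 + \frac{458 T}{203}\right) = 65 - \frac{458 T}{203}$)
$\left(\left(5 - -4\right) + 26\right)^{2} - a{\left(-53,57 \right)} = \left(\left(5 - -4\right) + 26\right)^{2} - \left(65 - - \frac{24274}{203}\right) = \left(\left(5 + 4\right) + 26\right)^{2} - \left(65 + \frac{24274}{203}\right) = \left(9 + 26\right)^{2} - \frac{37469}{203} = 35^{2} - \frac{37469}{203} = 1225 - \frac{37469}{203} = \frac{211206}{203}$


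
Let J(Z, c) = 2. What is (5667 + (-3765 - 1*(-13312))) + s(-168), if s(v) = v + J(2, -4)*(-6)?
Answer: 15034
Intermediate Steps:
s(v) = -12 + v (s(v) = v + 2*(-6) = v - 12 = -12 + v)
(5667 + (-3765 - 1*(-13312))) + s(-168) = (5667 + (-3765 - 1*(-13312))) + (-12 - 168) = (5667 + (-3765 + 13312)) - 180 = (5667 + 9547) - 180 = 15214 - 180 = 15034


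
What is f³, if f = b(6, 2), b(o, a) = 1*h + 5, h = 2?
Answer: 343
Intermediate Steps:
b(o, a) = 7 (b(o, a) = 1*2 + 5 = 2 + 5 = 7)
f = 7
f³ = 7³ = 343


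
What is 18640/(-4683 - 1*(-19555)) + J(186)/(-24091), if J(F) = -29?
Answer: 56185941/44785169 ≈ 1.2546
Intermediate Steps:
18640/(-4683 - 1*(-19555)) + J(186)/(-24091) = 18640/(-4683 - 1*(-19555)) - 29/(-24091) = 18640/(-4683 + 19555) - 29*(-1/24091) = 18640/14872 + 29/24091 = 18640*(1/14872) + 29/24091 = 2330/1859 + 29/24091 = 56185941/44785169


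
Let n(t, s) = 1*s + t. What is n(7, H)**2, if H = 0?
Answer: 49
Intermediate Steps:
n(t, s) = s + t
n(7, H)**2 = (0 + 7)**2 = 7**2 = 49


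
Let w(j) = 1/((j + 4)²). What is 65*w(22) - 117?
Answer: -6079/52 ≈ -116.90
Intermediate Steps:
w(j) = (4 + j)⁻² (w(j) = 1/((4 + j)²) = (4 + j)⁻²)
65*w(22) - 117 = 65/(4 + 22)² - 117 = 65/26² - 117 = 65*(1/676) - 117 = 5/52 - 117 = -6079/52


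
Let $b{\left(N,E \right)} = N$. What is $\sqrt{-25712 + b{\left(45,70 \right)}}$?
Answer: $i \sqrt{25667} \approx 160.21 i$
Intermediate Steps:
$\sqrt{-25712 + b{\left(45,70 \right)}} = \sqrt{-25712 + 45} = \sqrt{-25667} = i \sqrt{25667}$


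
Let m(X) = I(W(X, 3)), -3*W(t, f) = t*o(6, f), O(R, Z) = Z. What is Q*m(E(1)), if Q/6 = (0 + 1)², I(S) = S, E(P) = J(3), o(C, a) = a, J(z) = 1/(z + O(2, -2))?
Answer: -6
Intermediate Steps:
J(z) = 1/(-2 + z) (J(z) = 1/(z - 2) = 1/(-2 + z))
E(P) = 1 (E(P) = 1/(-2 + 3) = 1/1 = 1)
W(t, f) = -f*t/3 (W(t, f) = -t*f/3 = -f*t/3)
Q = 6 (Q = 6*(0 + 1)² = 6*1² = 6*1 = 6)
m(X) = -X (m(X) = -⅓*3*X = -X)
Q*m(E(1)) = 6*(-1*1) = 6*(-1) = -6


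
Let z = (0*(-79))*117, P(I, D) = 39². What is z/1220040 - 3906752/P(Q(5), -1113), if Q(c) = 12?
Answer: -3906752/1521 ≈ -2568.5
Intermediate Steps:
P(I, D) = 1521
z = 0 (z = 0*117 = 0)
z/1220040 - 3906752/P(Q(5), -1113) = 0/1220040 - 3906752/1521 = 0*(1/1220040) - 3906752*1/1521 = 0 - 3906752/1521 = -3906752/1521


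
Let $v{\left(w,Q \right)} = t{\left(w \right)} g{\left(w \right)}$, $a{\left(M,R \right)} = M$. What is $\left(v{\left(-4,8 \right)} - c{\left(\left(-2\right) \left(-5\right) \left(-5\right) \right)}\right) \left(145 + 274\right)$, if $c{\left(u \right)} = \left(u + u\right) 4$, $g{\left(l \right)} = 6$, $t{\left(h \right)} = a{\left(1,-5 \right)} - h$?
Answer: $180170$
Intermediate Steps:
$t{\left(h \right)} = 1 - h$
$v{\left(w,Q \right)} = 6 - 6 w$ ($v{\left(w,Q \right)} = \left(1 - w\right) 6 = 6 - 6 w$)
$c{\left(u \right)} = 8 u$ ($c{\left(u \right)} = 2 u 4 = 8 u$)
$\left(v{\left(-4,8 \right)} - c{\left(\left(-2\right) \left(-5\right) \left(-5\right) \right)}\right) \left(145 + 274\right) = \left(\left(6 - -24\right) - 8 \left(-2\right) \left(-5\right) \left(-5\right)\right) \left(145 + 274\right) = \left(\left(6 + 24\right) - 8 \cdot 10 \left(-5\right)\right) 419 = \left(30 - 8 \left(-50\right)\right) 419 = \left(30 - -400\right) 419 = \left(30 + 400\right) 419 = 430 \cdot 419 = 180170$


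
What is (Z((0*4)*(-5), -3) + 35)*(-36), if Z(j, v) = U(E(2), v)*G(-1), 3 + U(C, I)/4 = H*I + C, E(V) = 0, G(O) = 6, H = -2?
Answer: -3852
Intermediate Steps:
U(C, I) = -12 - 8*I + 4*C (U(C, I) = -12 + 4*(-2*I + C) = -12 + 4*(C - 2*I) = -12 + (-8*I + 4*C) = -12 - 8*I + 4*C)
Z(j, v) = -72 - 48*v (Z(j, v) = (-12 - 8*v + 4*0)*6 = (-12 - 8*v + 0)*6 = (-12 - 8*v)*6 = -72 - 48*v)
(Z((0*4)*(-5), -3) + 35)*(-36) = ((-72 - 48*(-3)) + 35)*(-36) = ((-72 + 144) + 35)*(-36) = (72 + 35)*(-36) = 107*(-36) = -3852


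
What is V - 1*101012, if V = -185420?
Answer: -286432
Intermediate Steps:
V - 1*101012 = -185420 - 1*101012 = -185420 - 101012 = -286432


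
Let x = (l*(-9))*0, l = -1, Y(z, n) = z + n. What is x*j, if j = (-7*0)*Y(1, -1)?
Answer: 0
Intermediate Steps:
Y(z, n) = n + z
x = 0 (x = -1*(-9)*0 = 9*0 = 0)
j = 0 (j = (-7*0)*(-1 + 1) = 0*0 = 0)
x*j = 0*0 = 0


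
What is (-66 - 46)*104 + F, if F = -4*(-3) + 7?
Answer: -11629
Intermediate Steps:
F = 19 (F = 12 + 7 = 19)
(-66 - 46)*104 + F = (-66 - 46)*104 + 19 = -112*104 + 19 = -11648 + 19 = -11629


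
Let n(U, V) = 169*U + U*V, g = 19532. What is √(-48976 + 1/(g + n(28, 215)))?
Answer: 7*I*√229167863357/15142 ≈ 221.31*I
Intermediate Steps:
√(-48976 + 1/(g + n(28, 215))) = √(-48976 + 1/(19532 + 28*(169 + 215))) = √(-48976 + 1/(19532 + 28*384)) = √(-48976 + 1/(19532 + 10752)) = √(-48976 + 1/30284) = √(-1483189183/30284) = 7*I*√229167863357/15142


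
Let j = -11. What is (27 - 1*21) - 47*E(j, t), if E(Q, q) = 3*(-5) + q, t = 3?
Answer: 570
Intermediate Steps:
E(Q, q) = -15 + q
(27 - 1*21) - 47*E(j, t) = (27 - 1*21) - 47*(-15 + 3) = (27 - 21) - 47*(-12) = 6 + 564 = 570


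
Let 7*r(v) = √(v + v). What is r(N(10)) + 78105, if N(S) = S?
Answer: 78105 + 2*√5/7 ≈ 78106.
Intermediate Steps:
r(v) = √2*√v/7 (r(v) = √(v + v)/7 = √(2*v)/7 = (√2*√v)/7 = √2*√v/7)
r(N(10)) + 78105 = √2*√10/7 + 78105 = 2*√5/7 + 78105 = 78105 + 2*√5/7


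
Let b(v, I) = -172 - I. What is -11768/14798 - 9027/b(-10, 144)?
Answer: 64931429/2338084 ≈ 27.771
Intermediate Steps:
-11768/14798 - 9027/b(-10, 144) = -11768/14798 - 9027/(-172 - 1*144) = -11768*1/14798 - 9027/(-172 - 144) = -5884/7399 - 9027/(-316) = -5884/7399 - 9027*(-1/316) = -5884/7399 + 9027/316 = 64931429/2338084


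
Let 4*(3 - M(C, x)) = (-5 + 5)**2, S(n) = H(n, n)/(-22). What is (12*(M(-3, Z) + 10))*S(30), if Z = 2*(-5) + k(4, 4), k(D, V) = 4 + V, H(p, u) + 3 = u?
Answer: -2106/11 ≈ -191.45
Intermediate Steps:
H(p, u) = -3 + u
S(n) = 3/22 - n/22 (S(n) = (-3 + n)/(-22) = (-3 + n)*(-1/22) = 3/22 - n/22)
Z = -2 (Z = 2*(-5) + (4 + 4) = -10 + 8 = -2)
M(C, x) = 3 (M(C, x) = 3 - (-5 + 5)**2/4 = 3 - 1/4*0**2 = 3 - 1/4*0 = 3 + 0 = 3)
(12*(M(-3, Z) + 10))*S(30) = (12*(3 + 10))*(3/22 - 1/22*30) = (12*13)*(3/22 - 15/11) = 156*(-27/22) = -2106/11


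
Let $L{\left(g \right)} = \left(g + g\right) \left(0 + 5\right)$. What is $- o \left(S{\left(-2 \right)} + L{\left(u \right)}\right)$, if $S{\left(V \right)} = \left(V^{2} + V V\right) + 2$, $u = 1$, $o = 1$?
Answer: $-20$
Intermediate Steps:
$S{\left(V \right)} = 2 + 2 V^{2}$ ($S{\left(V \right)} = \left(V^{2} + V^{2}\right) + 2 = 2 V^{2} + 2 = 2 + 2 V^{2}$)
$L{\left(g \right)} = 10 g$ ($L{\left(g \right)} = 2 g 5 = 10 g$)
$- o \left(S{\left(-2 \right)} + L{\left(u \right)}\right) = - 1 \left(\left(2 + 2 \left(-2\right)^{2}\right) + 10 \cdot 1\right) = - 1 \left(\left(2 + 2 \cdot 4\right) + 10\right) = - 1 \left(\left(2 + 8\right) + 10\right) = - 1 \left(10 + 10\right) = - 1 \cdot 20 = \left(-1\right) 20 = -20$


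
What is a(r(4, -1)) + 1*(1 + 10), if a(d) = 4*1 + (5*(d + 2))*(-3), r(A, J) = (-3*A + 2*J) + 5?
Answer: 120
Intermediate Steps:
r(A, J) = 5 - 3*A + 2*J
a(d) = -26 - 15*d (a(d) = 4 + (5*(2 + d))*(-3) = 4 + (10 + 5*d)*(-3) = 4 + (-30 - 15*d) = -26 - 15*d)
a(r(4, -1)) + 1*(1 + 10) = (-26 - 15*(5 - 3*4 + 2*(-1))) + 1*(1 + 10) = (-26 - 15*(5 - 12 - 2)) + 1*11 = (-26 - 15*(-9)) + 11 = (-26 + 135) + 11 = 109 + 11 = 120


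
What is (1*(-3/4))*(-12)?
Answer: 9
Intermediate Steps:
(1*(-3/4))*(-12) = (1*(-3*¼))*(-12) = (1*(-¾))*(-12) = -¾*(-12) = 9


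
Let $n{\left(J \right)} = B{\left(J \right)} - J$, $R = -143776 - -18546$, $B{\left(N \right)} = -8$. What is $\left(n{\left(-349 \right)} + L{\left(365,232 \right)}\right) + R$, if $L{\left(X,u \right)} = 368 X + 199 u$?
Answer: $55599$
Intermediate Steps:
$L{\left(X,u \right)} = 199 u + 368 X$
$R = -125230$ ($R = -143776 + 18546 = -125230$)
$n{\left(J \right)} = -8 - J$
$\left(n{\left(-349 \right)} + L{\left(365,232 \right)}\right) + R = \left(\left(-8 - -349\right) + \left(199 \cdot 232 + 368 \cdot 365\right)\right) - 125230 = \left(\left(-8 + 349\right) + \left(46168 + 134320\right)\right) - 125230 = \left(341 + 180488\right) - 125230 = 180829 - 125230 = 55599$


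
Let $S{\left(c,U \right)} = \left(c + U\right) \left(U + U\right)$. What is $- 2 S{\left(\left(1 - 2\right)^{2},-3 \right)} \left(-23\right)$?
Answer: $552$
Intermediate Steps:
$S{\left(c,U \right)} = 2 U \left(U + c\right)$ ($S{\left(c,U \right)} = \left(U + c\right) 2 U = 2 U \left(U + c\right)$)
$- 2 S{\left(\left(1 - 2\right)^{2},-3 \right)} \left(-23\right) = - 2 \cdot 2 \left(-3\right) \left(-3 + \left(1 - 2\right)^{2}\right) \left(-23\right) = - 2 \cdot 2 \left(-3\right) \left(-3 + \left(-1\right)^{2}\right) \left(-23\right) = - 2 \cdot 2 \left(-3\right) \left(-3 + 1\right) \left(-23\right) = - 2 \cdot 2 \left(-3\right) \left(-2\right) \left(-23\right) = \left(-2\right) 12 \left(-23\right) = \left(-24\right) \left(-23\right) = 552$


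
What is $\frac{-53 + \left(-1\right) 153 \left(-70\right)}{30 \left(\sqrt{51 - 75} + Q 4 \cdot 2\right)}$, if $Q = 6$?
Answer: $\frac{10657}{1455} - \frac{10657 i \sqrt{6}}{34920} \approx 7.3244 - 0.74754 i$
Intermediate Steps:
$\frac{-53 + \left(-1\right) 153 \left(-70\right)}{30 \left(\sqrt{51 - 75} + Q 4 \cdot 2\right)} = \frac{-53 + \left(-1\right) 153 \left(-70\right)}{30 \left(\sqrt{51 - 75} + 6 \cdot 4 \cdot 2\right)} = \frac{-53 - -10710}{30 \left(\sqrt{-24} + 24 \cdot 2\right)} = \frac{-53 + 10710}{30 \left(2 i \sqrt{6} + 48\right)} = \frac{10657}{30 \left(48 + 2 i \sqrt{6}\right)} = \frac{10657}{1440 + 60 i \sqrt{6}}$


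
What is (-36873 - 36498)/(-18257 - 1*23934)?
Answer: 73371/42191 ≈ 1.7390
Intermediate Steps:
(-36873 - 36498)/(-18257 - 1*23934) = -73371/(-18257 - 23934) = -73371/(-42191) = -73371*(-1/42191) = 73371/42191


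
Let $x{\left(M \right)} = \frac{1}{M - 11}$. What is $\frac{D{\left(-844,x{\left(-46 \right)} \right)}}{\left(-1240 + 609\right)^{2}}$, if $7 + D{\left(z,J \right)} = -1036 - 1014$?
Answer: $- \frac{2057}{398161} \approx -0.0051663$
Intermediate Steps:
$x{\left(M \right)} = \frac{1}{-11 + M}$
$D{\left(z,J \right)} = -2057$ ($D{\left(z,J \right)} = -7 - 2050 = -2057$)
$\frac{D{\left(-844,x{\left(-46 \right)} \right)}}{\left(-1240 + 609\right)^{2}} = - \frac{2057}{\left(-1240 + 609\right)^{2}} = - \frac{2057}{\left(-631\right)^{2}} = - \frac{2057}{398161}$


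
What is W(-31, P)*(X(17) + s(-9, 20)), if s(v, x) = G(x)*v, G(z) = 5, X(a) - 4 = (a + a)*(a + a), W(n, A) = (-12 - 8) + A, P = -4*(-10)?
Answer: 22300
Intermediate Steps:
P = 40
W(n, A) = -20 + A
X(a) = 4 + 4*a² (X(a) = 4 + (a + a)*(a + a) = 4 + (2*a)*(2*a) = 4 + 4*a²)
s(v, x) = 5*v
W(-31, P)*(X(17) + s(-9, 20)) = (-20 + 40)*((4 + 4*17²) + 5*(-9)) = 20*((4 + 4*289) - 45) = 20*((4 + 1156) - 45) = 20*(1160 - 45) = 20*1115 = 22300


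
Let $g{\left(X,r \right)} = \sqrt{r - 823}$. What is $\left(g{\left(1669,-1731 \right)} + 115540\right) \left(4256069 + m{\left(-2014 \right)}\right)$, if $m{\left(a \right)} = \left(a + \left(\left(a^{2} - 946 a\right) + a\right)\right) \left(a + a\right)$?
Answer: $-2772058726417180 - 23992199467 i \sqrt{2554} \approx -2.7721 \cdot 10^{15} - 1.2125 \cdot 10^{12} i$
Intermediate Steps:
$g{\left(X,r \right)} = \sqrt{-823 + r}$
$m{\left(a \right)} = 2 a \left(a^{2} - 944 a\right)$ ($m{\left(a \right)} = \left(a + \left(a^{2} - 945 a\right)\right) 2 a = \left(a^{2} - 944 a\right) 2 a = 2 a \left(a^{2} - 944 a\right)$)
$\left(g{\left(1669,-1731 \right)} + 115540\right) \left(4256069 + m{\left(-2014 \right)}\right) = \left(\sqrt{-823 - 1731} + 115540\right) \left(4256069 + 2 \left(-2014\right)^{2} \left(-944 - 2014\right)\right) = \left(\sqrt{-2554} + 115540\right) \left(4256069 + 2 \cdot 4056196 \left(-2958\right)\right) = \left(i \sqrt{2554} + 115540\right) \left(4256069 - 23996455536\right) = \left(115540 + i \sqrt{2554}\right) \left(-23992199467\right) = -2772058726417180 - 23992199467 i \sqrt{2554}$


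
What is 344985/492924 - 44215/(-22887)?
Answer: 9896768785/3760517196 ≈ 2.6318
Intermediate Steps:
344985/492924 - 44215/(-22887) = 344985*(1/492924) - 44215*(-1/22887) = 114995/164308 + 44215/22887 = 9896768785/3760517196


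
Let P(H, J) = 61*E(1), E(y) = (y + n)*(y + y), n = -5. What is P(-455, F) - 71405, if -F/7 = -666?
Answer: -71893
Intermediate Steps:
F = 4662 (F = -7*(-666) = 4662)
E(y) = 2*y*(-5 + y) (E(y) = (y - 5)*(y + y) = (-5 + y)*(2*y) = 2*y*(-5 + y))
P(H, J) = -488 (P(H, J) = 61*(2*1*(-5 + 1)) = 61*(2*1*(-4)) = 61*(-8) = -488)
P(-455, F) - 71405 = -488 - 71405 = -71893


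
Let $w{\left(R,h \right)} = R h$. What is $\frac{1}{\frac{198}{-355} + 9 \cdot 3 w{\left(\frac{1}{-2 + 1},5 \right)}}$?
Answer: $- \frac{355}{48123} \approx -0.0073769$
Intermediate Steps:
$\frac{1}{\frac{198}{-355} + 9 \cdot 3 w{\left(\frac{1}{-2 + 1},5 \right)}} = \frac{1}{\frac{198}{-355} + 9 \cdot 3 \frac{1}{-2 + 1} \cdot 5} = \frac{1}{198 \left(- \frac{1}{355}\right) + 27 \frac{1}{-1} \cdot 5} = \frac{1}{- \frac{198}{355} + 27 \left(\left(-1\right) 5\right)} = \frac{1}{- \frac{198}{355} + 27 \left(-5\right)} = \frac{1}{- \frac{198}{355} - 135} = \frac{1}{- \frac{48123}{355}} = - \frac{355}{48123}$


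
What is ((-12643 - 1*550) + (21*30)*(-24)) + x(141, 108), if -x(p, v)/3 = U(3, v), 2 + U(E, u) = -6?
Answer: -28289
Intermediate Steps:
U(E, u) = -8 (U(E, u) = -2 - 6 = -8)
x(p, v) = 24 (x(p, v) = -3*(-8) = 24)
((-12643 - 1*550) + (21*30)*(-24)) + x(141, 108) = ((-12643 - 1*550) + (21*30)*(-24)) + 24 = ((-12643 - 550) + 630*(-24)) + 24 = (-13193 - 15120) + 24 = -28313 + 24 = -28289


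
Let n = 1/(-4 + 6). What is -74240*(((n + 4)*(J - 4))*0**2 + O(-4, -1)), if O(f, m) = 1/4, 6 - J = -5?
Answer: -18560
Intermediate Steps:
J = 11 (J = 6 - 1*(-5) = 6 + 5 = 11)
n = 1/2 ≈ 0.50000
O(f, m) = 1/4 (O(f, m) = 1*(1/4) = 1/4)
-74240*(((n + 4)*(J - 4))*0**2 + O(-4, -1)) = -74240*(((1/2 + 4)*(11 - 4))*0**2 + 1/4) = -74240*(((9/2)*7)*0 + 1/4) = -74240*((63/2)*0 + 1/4) = -74240*(0 + 1/4) = -74240*1/4 = -18560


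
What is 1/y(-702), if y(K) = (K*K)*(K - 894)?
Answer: -1/786515184 ≈ -1.2714e-9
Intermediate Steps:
y(K) = K**2*(-894 + K)
1/y(-702) = 1/((-702)**2*(-894 - 702)) = 1/(492804*(-1596)) = 1/(-786515184) = -1/786515184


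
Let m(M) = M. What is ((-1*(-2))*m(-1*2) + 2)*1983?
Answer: -3966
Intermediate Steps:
((-1*(-2))*m(-1*2) + 2)*1983 = ((-1*(-2))*(-1*2) + 2)*1983 = (2*(-2) + 2)*1983 = (-4 + 2)*1983 = -2*1983 = -3966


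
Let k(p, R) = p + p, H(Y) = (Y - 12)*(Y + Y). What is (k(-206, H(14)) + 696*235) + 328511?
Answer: 491659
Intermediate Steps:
H(Y) = 2*Y*(-12 + Y) (H(Y) = (-12 + Y)*(2*Y) = 2*Y*(-12 + Y))
k(p, R) = 2*p
(k(-206, H(14)) + 696*235) + 328511 = (2*(-206) + 696*235) + 328511 = (-412 + 163560) + 328511 = 163148 + 328511 = 491659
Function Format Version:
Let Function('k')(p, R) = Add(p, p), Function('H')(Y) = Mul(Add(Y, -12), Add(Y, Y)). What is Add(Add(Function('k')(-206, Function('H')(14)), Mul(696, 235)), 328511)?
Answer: 491659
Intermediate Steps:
Function('H')(Y) = Mul(2, Y, Add(-12, Y)) (Function('H')(Y) = Mul(Add(-12, Y), Mul(2, Y)) = Mul(2, Y, Add(-12, Y)))
Function('k')(p, R) = Mul(2, p)
Add(Add(Function('k')(-206, Function('H')(14)), Mul(696, 235)), 328511) = Add(Add(Mul(2, -206), Mul(696, 235)), 328511) = Add(Add(-412, 163560), 328511) = Add(163148, 328511) = 491659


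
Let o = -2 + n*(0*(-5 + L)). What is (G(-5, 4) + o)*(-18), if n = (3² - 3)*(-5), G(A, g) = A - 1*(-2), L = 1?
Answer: 90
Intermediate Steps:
G(A, g) = 2 + A (G(A, g) = A + 2 = 2 + A)
n = -30 (n = (9 - 3)*(-5) = 6*(-5) = -30)
o = -2 (o = -2 - 0*(-5 + 1) = -2 - 0*(-4) = -2 - 30*0 = -2 + 0 = -2)
(G(-5, 4) + o)*(-18) = ((2 - 5) - 2)*(-18) = (-3 - 2)*(-18) = -5*(-18) = 90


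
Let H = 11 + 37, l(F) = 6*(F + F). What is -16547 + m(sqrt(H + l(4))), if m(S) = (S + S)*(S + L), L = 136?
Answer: -16355 + 1088*sqrt(6) ≈ -13690.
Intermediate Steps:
l(F) = 12*F (l(F) = 6*(2*F) = 12*F)
H = 48
m(S) = 2*S*(136 + S) (m(S) = (S + S)*(S + 136) = (2*S)*(136 + S) = 2*S*(136 + S))
-16547 + m(sqrt(H + l(4))) = -16547 + 2*sqrt(48 + 12*4)*(136 + sqrt(48 + 12*4)) = -16547 + 2*sqrt(48 + 48)*(136 + sqrt(48 + 48)) = -16547 + 2*sqrt(96)*(136 + sqrt(96)) = -16547 + 2*(4*sqrt(6))*(136 + 4*sqrt(6)) = -16547 + 8*sqrt(6)*(136 + 4*sqrt(6))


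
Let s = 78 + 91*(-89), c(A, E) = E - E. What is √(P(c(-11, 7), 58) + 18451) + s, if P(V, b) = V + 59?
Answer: -8021 + √18510 ≈ -7884.9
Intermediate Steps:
c(A, E) = 0
P(V, b) = 59 + V
s = -8021 (s = 78 - 8099 = -8021)
√(P(c(-11, 7), 58) + 18451) + s = √((59 + 0) + 18451) - 8021 = √(59 + 18451) - 8021 = √18510 - 8021 = -8021 + √18510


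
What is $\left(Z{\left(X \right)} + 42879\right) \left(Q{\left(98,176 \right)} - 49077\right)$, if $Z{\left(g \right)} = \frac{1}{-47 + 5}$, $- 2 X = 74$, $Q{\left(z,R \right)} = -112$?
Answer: $- \frac{12655043759}{6} \approx -2.1092 \cdot 10^{9}$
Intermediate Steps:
$X = -37$ ($X = \left(- \frac{1}{2}\right) 74 = -37$)
$Z{\left(g \right)} = - \frac{1}{42}$ ($Z{\left(g \right)} = \frac{1}{-42} = - \frac{1}{42}$)
$\left(Z{\left(X \right)} + 42879\right) \left(Q{\left(98,176 \right)} - 49077\right) = \left(- \frac{1}{42} + 42879\right) \left(-112 - 49077\right) = \frac{1800917}{42} \left(-49189\right) = - \frac{12655043759}{6}$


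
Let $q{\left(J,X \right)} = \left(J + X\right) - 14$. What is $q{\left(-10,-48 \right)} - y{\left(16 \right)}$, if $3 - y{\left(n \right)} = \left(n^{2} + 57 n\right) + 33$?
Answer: $1126$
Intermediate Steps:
$q{\left(J,X \right)} = -14 + J + X$
$y{\left(n \right)} = -30 - n^{2} - 57 n$ ($y{\left(n \right)} = 3 - \left(\left(n^{2} + 57 n\right) + 33\right) = 3 - \left(33 + n^{2} + 57 n\right) = -30 - n^{2} - 57 n$)
$q{\left(-10,-48 \right)} - y{\left(16 \right)} = \left(-14 - 10 - 48\right) - \left(-30 - 16^{2} - 912\right) = -72 - \left(-30 - 256 - 912\right) = -72 - -1198 = -72 + 1198 = 1126$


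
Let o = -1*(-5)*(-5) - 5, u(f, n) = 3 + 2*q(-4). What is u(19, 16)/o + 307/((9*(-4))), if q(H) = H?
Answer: -301/36 ≈ -8.3611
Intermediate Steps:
u(f, n) = -5 (u(f, n) = 3 + 2*(-4) = 3 - 8 = -5)
o = -30 (o = 5*(-5) - 5 = -25 - 5 = -30)
u(19, 16)/o + 307/((9*(-4))) = -5/(-30) + 307/((9*(-4))) = -5*(-1/30) + 307/(-36) = ⅙ + 307*(-1/36) = ⅙ - 307/36 = -301/36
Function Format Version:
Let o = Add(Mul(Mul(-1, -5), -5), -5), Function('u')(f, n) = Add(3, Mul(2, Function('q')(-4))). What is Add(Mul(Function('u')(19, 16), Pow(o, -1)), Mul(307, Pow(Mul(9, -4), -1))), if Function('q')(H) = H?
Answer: Rational(-301, 36) ≈ -8.3611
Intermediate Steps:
Function('u')(f, n) = -5 (Function('u')(f, n) = Add(3, Mul(2, -4)) = Add(3, -8) = -5)
o = -30 (o = Add(Mul(5, -5), -5) = Add(-25, -5) = -30)
Add(Mul(Function('u')(19, 16), Pow(o, -1)), Mul(307, Pow(Mul(9, -4), -1))) = Add(Mul(-5, Pow(-30, -1)), Mul(307, Pow(Mul(9, -4), -1))) = Add(Mul(-5, Rational(-1, 30)), Mul(307, Pow(-36, -1))) = Add(Rational(1, 6), Mul(307, Rational(-1, 36))) = Add(Rational(1, 6), Rational(-307, 36)) = Rational(-301, 36)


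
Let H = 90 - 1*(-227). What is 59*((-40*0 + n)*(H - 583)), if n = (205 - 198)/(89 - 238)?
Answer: 109858/149 ≈ 737.30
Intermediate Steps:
H = 317 (H = 90 + 227 = 317)
n = -7/149 (n = 7/(-149) = 7*(-1/149) = -7/149 ≈ -0.046980)
59*((-40*0 + n)*(H - 583)) = 59*((-40*0 - 7/149)*(317 - 583)) = 59*((0 - 7/149)*(-266)) = 59*(-7/149*(-266)) = 59*(1862/149) = 109858/149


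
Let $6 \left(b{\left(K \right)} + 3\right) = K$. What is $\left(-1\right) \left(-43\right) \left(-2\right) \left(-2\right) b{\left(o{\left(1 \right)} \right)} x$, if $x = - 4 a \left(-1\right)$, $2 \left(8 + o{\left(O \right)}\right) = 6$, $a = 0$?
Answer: $0$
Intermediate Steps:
$o{\left(O \right)} = -5$ ($o{\left(O \right)} = -8 + \frac{1}{2} \cdot 6 = -8 + 3 = -5$)
$b{\left(K \right)} = -3 + \frac{K}{6}$
$x = 0$ ($x = \left(-4\right) 0 \left(-1\right) = 0 \left(-1\right) = 0$)
$\left(-1\right) \left(-43\right) \left(-2\right) \left(-2\right) b{\left(o{\left(1 \right)} \right)} x = \left(-1\right) \left(-43\right) \left(-2\right) \left(-2\right) \left(-3 + \frac{1}{6} \left(-5\right)\right) 0 = 43 \cdot 4 \left(-3 - \frac{5}{6}\right) 0 = 43 \cdot 4 \left(- \frac{23}{6}\right) 0 = 43 \left(- \frac{46}{3}\right) 0 = \left(- \frac{1978}{3}\right) 0 = 0$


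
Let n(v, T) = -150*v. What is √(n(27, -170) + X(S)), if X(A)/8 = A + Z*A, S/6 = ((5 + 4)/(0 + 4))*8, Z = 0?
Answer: 3*I*√354 ≈ 56.445*I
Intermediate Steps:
S = 108 (S = 6*(((5 + 4)/(0 + 4))*8) = 6*((9/4)*8) = 6*18 = 108)
X(A) = 8*A (X(A) = 8*(A + 0*A) = 8*(A + 0) = 8*A)
√(n(27, -170) + X(S)) = √(-150*27 + 8*108) = √(-4050 + 864) = √(-3186) = 3*I*√354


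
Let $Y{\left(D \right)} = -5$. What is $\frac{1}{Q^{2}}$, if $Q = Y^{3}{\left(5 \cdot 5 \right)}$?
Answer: $\frac{1}{15625} \approx 6.4 \cdot 10^{-5}$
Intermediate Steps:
$Q = -125$ ($Q = \left(-5\right)^{3} = -125$)
$\frac{1}{Q^{2}} = \frac{1}{\left(-125\right)^{2}} = \frac{1}{15625}$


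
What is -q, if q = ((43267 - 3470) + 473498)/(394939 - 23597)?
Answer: -513295/371342 ≈ -1.3823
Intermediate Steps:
q = 513295/371342 (q = (39797 + 473498)/371342 = 513295*(1/371342) = 513295/371342 ≈ 1.3823)
-q = -1*513295/371342 = -513295/371342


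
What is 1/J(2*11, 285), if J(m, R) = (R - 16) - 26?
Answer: 1/243 ≈ 0.0041152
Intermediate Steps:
J(m, R) = -42 + R (J(m, R) = (-16 + R) - 26 = -42 + R)
1/J(2*11, 285) = 1/(-42 + 285) = 1/243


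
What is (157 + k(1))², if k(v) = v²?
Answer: 24964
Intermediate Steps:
(157 + k(1))² = (157 + 1²)² = (157 + 1)² = 158² = 24964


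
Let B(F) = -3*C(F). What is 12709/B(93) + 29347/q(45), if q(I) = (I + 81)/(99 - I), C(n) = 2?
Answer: 439283/42 ≈ 10459.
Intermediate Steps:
q(I) = (81 + I)/(99 - I)
B(F) = -6 (B(F) = -3*2 = -6)
12709/B(93) + 29347/q(45) = 12709/(-6) + 29347/(((-81 - 1*45)/(-99 + 45))) = 12709*(-⅙) + 29347/(((-81 - 45)/(-54))) = -12709/6 + 29347/((-1/54*(-126))) = -12709/6 + 29347/(7/3) = -12709/6 + 29347*(3/7) = -12709/6 + 88041/7 = 439283/42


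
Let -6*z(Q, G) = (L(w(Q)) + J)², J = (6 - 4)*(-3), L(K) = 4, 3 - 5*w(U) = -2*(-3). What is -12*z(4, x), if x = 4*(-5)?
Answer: 8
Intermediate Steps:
w(U) = -⅗ (w(U) = ⅗ - (-2)*(-3)/5 = ⅗ - ⅕*6 = ⅗ - 6/5 = -⅗)
x = -20
J = -6 (J = 2*(-3) = -6)
z(Q, G) = -⅔ (z(Q, G) = -(4 - 6)²/6 = -⅙*(-2)² = -⅙*4 = -⅔)
-12*z(4, x) = -12*(-⅔) = 8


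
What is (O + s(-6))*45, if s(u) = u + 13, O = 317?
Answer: 14580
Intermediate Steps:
s(u) = 13 + u
(O + s(-6))*45 = (317 + (13 - 6))*45 = (317 + 7)*45 = 324*45 = 14580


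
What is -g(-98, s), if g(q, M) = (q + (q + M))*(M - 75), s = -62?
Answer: -35346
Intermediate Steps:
g(q, M) = (-75 + M)*(M + 2*q) (g(q, M) = (q + (M + q))*(-75 + M) = (M + 2*q)*(-75 + M) = (-75 + M)*(M + 2*q))
-g(-98, s) = -((-62)**2 - 150*(-98) - 75*(-62) + 2*(-62)*(-98)) = -(3844 + 14700 + 4650 + 12152) = -1*35346 = -35346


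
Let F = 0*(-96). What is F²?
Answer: 0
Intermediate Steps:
F = 0
F² = 0² = 0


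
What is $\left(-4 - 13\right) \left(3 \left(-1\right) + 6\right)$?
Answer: $-51$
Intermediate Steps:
$\left(-4 - 13\right) \left(3 \left(-1\right) + 6\right) = - 17 \left(-3 + 6\right) = \left(-17\right) 3 = -51$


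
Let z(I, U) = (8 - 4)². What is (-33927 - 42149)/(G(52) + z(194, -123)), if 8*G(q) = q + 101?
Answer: -608608/281 ≈ -2165.9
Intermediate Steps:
G(q) = 101/8 + q/8 (G(q) = (q + 101)/8 = (101 + q)/8 = 101/8 + q/8)
z(I, U) = 16 (z(I, U) = 4² = 16)
(-33927 - 42149)/(G(52) + z(194, -123)) = (-33927 - 42149)/((101/8 + (⅛)*52) + 16) = -76076/((101/8 + 13/2) + 16) = -76076/(153/8 + 16) = -76076/281/8 = -76076*8/281 = -608608/281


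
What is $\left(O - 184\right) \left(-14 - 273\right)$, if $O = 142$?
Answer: $12054$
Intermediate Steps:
$\left(O - 184\right) \left(-14 - 273\right) = \left(142 - 184\right) \left(-14 - 273\right) = \left(-42\right) \left(-287\right) = 12054$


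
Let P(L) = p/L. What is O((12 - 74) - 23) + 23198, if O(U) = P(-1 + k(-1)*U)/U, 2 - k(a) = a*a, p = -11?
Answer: 169577369/7310 ≈ 23198.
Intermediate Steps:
k(a) = 2 - a**2 (k(a) = 2 - a*a = 2 - a**2)
P(L) = -11/L
O(U) = -11/(U*(-1 + U)) (O(U) = (-11/(-1 + (2 - 1*(-1)**2)*U))/U = (-11/(-1 + (2 - 1*1)*U))/U = (-11/(-1 + (2 - 1)*U))/U = (-11/(-1 + 1*U))/U = (-11/(-1 + U))/U = -11/(U*(-1 + U)))
O((12 - 74) - 23) + 23198 = -11/(((12 - 74) - 23)*(-1 + ((12 - 74) - 23))) + 23198 = -11/((-62 - 23)*(-1 + (-62 - 23))) + 23198 = -11/(-85*(-1 - 85)) + 23198 = -11*(-1/85)/(-86) + 23198 = -11*(-1/85)*(-1/86) + 23198 = -11/7310 + 23198 = 169577369/7310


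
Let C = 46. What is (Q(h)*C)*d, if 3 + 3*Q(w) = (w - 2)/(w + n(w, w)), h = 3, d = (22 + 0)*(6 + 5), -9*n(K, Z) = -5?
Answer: -80707/8 ≈ -10088.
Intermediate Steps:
n(K, Z) = 5/9 (n(K, Z) = -⅑*(-5) = 5/9)
d = 242 (d = 22*11 = 242)
Q(w) = -1 + (-2 + w)/(3*(5/9 + w)) (Q(w) = -1 + ((w - 2)/(w + 5/9))/3 = -1 + ((-2 + w)/(5/9 + w))/3 = -1 + (-2 + w)/(3*(5/9 + w)))
(Q(h)*C)*d = (((-11 - 6*3)/(5 + 9*3))*46)*242 = (((-11 - 18)/(5 + 27))*46)*242 = ((-29/32)*46)*242 = (((1/32)*(-29))*46)*242 = -29/32*46*242 = -667/16*242 = -80707/8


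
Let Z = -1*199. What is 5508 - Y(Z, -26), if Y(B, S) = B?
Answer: 5707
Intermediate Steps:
Z = -199
5508 - Y(Z, -26) = 5508 - 1*(-199) = 5508 + 199 = 5707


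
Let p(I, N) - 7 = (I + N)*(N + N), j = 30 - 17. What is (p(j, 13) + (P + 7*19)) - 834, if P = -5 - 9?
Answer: -32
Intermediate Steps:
j = 13
P = -14
p(I, N) = 7 + 2*N*(I + N) (p(I, N) = 7 + (I + N)*(N + N) = 7 + (I + N)*(2*N) = 7 + 2*N*(I + N))
(p(j, 13) + (P + 7*19)) - 834 = ((7 + 2*13² + 2*13*13) + (-14 + 7*19)) - 834 = ((7 + 2*169 + 338) + (-14 + 133)) - 834 = ((7 + 338 + 338) + 119) - 834 = (683 + 119) - 834 = 802 - 834 = -32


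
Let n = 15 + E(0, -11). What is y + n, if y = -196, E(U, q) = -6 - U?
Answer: -187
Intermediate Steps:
n = 9 (n = 15 + (-6 - 1*0) = 15 + (-6 + 0) = 15 - 6 = 9)
y + n = -196 + 9 = -187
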